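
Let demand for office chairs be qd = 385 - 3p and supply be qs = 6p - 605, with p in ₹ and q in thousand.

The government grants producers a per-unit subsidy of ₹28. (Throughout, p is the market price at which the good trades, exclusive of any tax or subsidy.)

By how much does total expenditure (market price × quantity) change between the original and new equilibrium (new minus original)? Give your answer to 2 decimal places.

Solve the original market: 385 - 3p = 6p - 605, hence p = 110 and q = 55.
Since sellers receive the price plus the subsidy, the effective supply curve becomes qs = 6p - 437.
Setting them equal: 385 - 3p = 6p - 437 → 822 = 9p, so p = 274/3 ≈ 91.3333 and q = 111.
Expenditure moves from 110×55 = 6050 to 91.3333×111 = 10138; change = +4088.00.

+4088.00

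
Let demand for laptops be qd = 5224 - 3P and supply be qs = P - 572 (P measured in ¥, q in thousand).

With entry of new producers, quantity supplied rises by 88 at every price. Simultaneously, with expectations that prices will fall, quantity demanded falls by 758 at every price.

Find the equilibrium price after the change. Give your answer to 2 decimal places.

1237.50

Original equilibrium: 5224 - 3P = P - 572 gives 5796 = 4P, so P = 1449 and q = 877.
The new curves are qd = 4466 - 3P (demand) and qs = P - 484 (supply).
Equate the new curves: 4466 - 3P = P - 484, giving 4950 = 4P, P = 1237.5, q = 753.5.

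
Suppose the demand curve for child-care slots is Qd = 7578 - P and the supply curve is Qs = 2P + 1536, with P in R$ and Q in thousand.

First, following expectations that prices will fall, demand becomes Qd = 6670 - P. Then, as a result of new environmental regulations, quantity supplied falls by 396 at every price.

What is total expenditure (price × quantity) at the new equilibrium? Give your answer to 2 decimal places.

Solve the original market: 7578 - P = 2P + 1536, hence P = 2014 and Q = 5564.
With the change applied: demand Qd = 6670 - P, supply Qs = 2P + 1140.
New equilibrium: 6670 - P = 2P + 1140 ⇒ 5530 = 3P ⇒ P = 5530/3 ≈ 1843.3333, Q = 14480/3 ≈ 4826.6667.
New expenditure = 1843.3333 × 4826.6667 = 8897155.56.

8897155.56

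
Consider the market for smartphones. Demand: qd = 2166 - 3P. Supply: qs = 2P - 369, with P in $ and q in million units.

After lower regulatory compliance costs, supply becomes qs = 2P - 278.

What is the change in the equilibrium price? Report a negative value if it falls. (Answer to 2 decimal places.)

-18.20

Solve the original market: 2166 - 3P = 2P - 369, hence P = 507 and q = 645.
After the shift, demand is qd = 2166 - 3P and supply is qs = 2P - 278.
Setting them equal: 2166 - 3P = 2P - 278 → 2444 = 5P, so P = 488.8 and q = 699.6.
ΔP = 488.8 − 507 = -18.20.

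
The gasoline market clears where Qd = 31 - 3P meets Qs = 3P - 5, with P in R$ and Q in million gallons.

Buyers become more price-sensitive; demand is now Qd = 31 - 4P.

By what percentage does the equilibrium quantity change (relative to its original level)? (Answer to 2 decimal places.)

-19.78

Before the shock: 31 - 3P = 3P - 5 ⇒ 36 = 6P ⇒ P = 6, Q = 13.
The shock moves the curves to Qd = 31 - 4P and Qs = 3P - 5.
Setting them equal: 31 - 4P = 3P - 5 → 36 = 7P, so P = 36/7 ≈ 5.1429 and Q = 73/7 ≈ 10.4286.
%ΔQ = (10.4286 − 13) / 13 × 100 = -19.78%.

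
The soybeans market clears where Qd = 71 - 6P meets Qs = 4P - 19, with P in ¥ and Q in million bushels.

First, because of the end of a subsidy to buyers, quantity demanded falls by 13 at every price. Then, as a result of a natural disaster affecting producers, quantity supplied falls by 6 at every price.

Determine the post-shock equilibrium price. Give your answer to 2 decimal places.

8.30

Initially, 71 - 6P = 4P - 19, so 90 = 10P and P = 9, Q = 17.
The new curves are Qd = 58 - 6P (demand) and Qs = 4P - 25 (supply).
Clearing the new market: 58 - 6P = 4P - 25, so P = 8.3 and Q = 8.2.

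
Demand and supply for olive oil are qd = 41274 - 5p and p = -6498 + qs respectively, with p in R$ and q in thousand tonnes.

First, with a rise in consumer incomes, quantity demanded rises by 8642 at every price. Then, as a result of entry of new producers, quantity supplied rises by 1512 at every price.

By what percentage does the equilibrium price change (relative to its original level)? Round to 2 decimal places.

+20.50

Initially, 41274 - 5p = p + 6498, so 34776 = 6p and p = 5796, q = 12294.
The new curves are qd = 49916 - 5p (demand) and qs = p + 8010 (supply).
Setting them equal: 49916 - 5p = p + 8010 → 41906 = 6p, so p = 20953/3 ≈ 6984.3333 and q = 44983/3 ≈ 14994.3333.
%Δp = (6984.3333 − 5796) / 5796 × 100 = +20.50%.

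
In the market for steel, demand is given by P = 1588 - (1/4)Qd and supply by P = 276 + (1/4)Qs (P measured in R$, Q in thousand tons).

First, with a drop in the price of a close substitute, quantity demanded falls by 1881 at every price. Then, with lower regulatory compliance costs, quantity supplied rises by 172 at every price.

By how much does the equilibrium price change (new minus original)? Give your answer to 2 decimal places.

-256.63

Initially, 6352 - 4P = 4P - 1104, so 7456 = 8P and P = 932, Q = 2624.
With the change applied: demand Qd = 4471 - 4P, supply Qs = 4P - 932.
Setting them equal: 4471 - 4P = 4P - 932 → 5403 = 8P, so P = 675.375 and Q = 1769.5.
ΔP = 675.375 − 932 = -256.63.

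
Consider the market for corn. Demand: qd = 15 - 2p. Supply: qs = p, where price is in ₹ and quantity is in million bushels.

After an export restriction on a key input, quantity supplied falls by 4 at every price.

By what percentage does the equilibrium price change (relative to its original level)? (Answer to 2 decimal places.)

Initially, 15 - 2p = p, so 15 = 3p and p = 5, q = 5.
The shock moves the curves to qd = 15 - 2p and qs = p - 4.
Setting them equal: 15 - 2p = p - 4 → 19 = 3p, so p = 19/3 ≈ 6.3333 and q = 7/3 ≈ 2.3333.
%Δp = (6.3333 − 5) / 5 × 100 = +26.67%.

+26.67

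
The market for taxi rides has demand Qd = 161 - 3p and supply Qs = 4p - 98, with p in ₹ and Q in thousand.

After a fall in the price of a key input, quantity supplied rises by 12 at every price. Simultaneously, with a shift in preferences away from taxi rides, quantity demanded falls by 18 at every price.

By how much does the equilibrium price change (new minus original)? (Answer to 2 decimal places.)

-4.29

Before the shock: 161 - 3p = 4p - 98 ⇒ 259 = 7p ⇒ p = 37, Q = 50.
The shock moves the curves to Qd = 143 - 3p and Qs = 4p - 86.
Setting them equal: 143 - 3p = 4p - 86 → 229 = 7p, so p = 229/7 ≈ 32.7143 and Q = 314/7 ≈ 44.8571.
Δp = 32.7143 − 37 = -4.29.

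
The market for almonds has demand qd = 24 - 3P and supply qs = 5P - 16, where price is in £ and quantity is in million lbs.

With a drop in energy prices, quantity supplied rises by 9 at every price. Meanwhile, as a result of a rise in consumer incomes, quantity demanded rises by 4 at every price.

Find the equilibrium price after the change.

Before the shock: 24 - 3P = 5P - 16 ⇒ 40 = 8P ⇒ P = 5, q = 9.
With the change applied: demand qd = 28 - 3P, supply qs = 5P - 7.
Equate the new curves: 28 - 3P = 5P - 7, giving 35 = 8P, P = 4.375, q = 14.875.

4.375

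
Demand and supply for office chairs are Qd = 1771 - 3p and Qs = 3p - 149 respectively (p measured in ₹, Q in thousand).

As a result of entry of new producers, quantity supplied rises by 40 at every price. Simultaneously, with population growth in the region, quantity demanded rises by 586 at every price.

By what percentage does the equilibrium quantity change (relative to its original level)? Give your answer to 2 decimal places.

+38.59

Initially, 1771 - 3p = 3p - 149, so 1920 = 6p and p = 320, Q = 811.
With the change applied: demand Qd = 2357 - 3p, supply Qs = 3p - 109.
Setting them equal: 2357 - 3p = 3p - 109 → 2466 = 6p, so p = 411 and Q = 1124.
%ΔQ = (1124 − 811) / 811 × 100 = +38.59%.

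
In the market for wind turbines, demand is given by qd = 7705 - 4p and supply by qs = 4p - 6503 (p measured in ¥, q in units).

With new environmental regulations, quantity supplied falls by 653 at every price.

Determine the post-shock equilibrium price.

Solve the original market: 7705 - 4p = 4p - 6503, hence p = 1776 and q = 601.
With the change applied: demand qd = 7705 - 4p, supply qs = 4p - 7156.
Clearing the new market: 7705 - 4p = 4p - 7156, so p = 1857.625 and q = 274.5.

1857.625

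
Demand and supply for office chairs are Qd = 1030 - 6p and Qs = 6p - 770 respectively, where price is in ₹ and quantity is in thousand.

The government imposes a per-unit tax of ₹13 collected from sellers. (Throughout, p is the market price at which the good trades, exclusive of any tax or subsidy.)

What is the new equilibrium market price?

156.5

Before the shock: 1030 - 6p = 6p - 770 ⇒ 1800 = 12p ⇒ p = 150, Q = 130.
Since sellers keep the price net of the tax, the effective supply curve becomes Qs = 6p - 848.
New equilibrium: 1030 - 6p = 6p - 848 ⇒ 1878 = 12p ⇒ p = 156.5, Q = 91.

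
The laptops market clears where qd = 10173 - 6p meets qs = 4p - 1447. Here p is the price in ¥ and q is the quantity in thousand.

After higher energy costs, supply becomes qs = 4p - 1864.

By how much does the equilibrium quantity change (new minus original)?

Initially, 10173 - 6p = 4p - 1447, so 11620 = 10p and p = 1162, q = 3201.
With the change applied: demand qd = 10173 - 6p, supply qs = 4p - 1864.
New equilibrium: 10173 - 6p = 4p - 1864 ⇒ 12037 = 10p ⇒ p = 1203.7, q = 2950.8.
Δq = 2950.8 − 3201 = -250.2.

-250.2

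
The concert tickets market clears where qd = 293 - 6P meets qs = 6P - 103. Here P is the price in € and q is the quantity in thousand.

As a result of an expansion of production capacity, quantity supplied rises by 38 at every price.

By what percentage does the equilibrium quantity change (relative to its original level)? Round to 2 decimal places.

Original equilibrium: 293 - 6P = 6P - 103 gives 396 = 12P, so P = 33 and q = 95.
The shock moves the curves to qd = 293 - 6P and qs = 6P - 65.
Setting them equal: 293 - 6P = 6P - 65 → 358 = 12P, so P = 179/6 ≈ 29.8333 and q = 114.
%Δq = (114 − 95) / 95 × 100 = +20.00%.

+20.00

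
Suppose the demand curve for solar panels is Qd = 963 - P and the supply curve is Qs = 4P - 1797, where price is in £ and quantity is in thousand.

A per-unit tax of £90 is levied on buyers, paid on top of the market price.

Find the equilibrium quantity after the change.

Initially, 963 - P = 4P - 1797, so 2760 = 5P and P = 552, Q = 411.
Since buyers pay the price plus the tax, the effective demand curve becomes Qd = 873 - P.
Clearing the new market: 873 - P = 4P - 1797, so P = 534 and Q = 339.

339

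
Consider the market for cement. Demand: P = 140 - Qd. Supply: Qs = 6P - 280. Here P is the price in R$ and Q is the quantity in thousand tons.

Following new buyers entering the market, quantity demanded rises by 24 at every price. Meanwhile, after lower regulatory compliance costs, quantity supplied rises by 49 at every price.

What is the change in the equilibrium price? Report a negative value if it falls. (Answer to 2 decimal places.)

Initially, 140 - P = 6P - 280, so 420 = 7P and P = 60, Q = 80.
The shock moves the curves to Qd = 164 - P and Qs = 6P - 231.
Clearing the new market: 164 - P = 6P - 231, so P = 395/7 ≈ 56.4286 and Q = 753/7 ≈ 107.5714.
ΔP = 56.4286 − 60 = -3.57.

-3.57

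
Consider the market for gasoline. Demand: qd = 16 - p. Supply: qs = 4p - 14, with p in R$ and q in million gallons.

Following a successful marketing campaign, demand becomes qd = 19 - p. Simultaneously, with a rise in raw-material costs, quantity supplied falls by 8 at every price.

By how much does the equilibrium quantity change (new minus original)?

+0.8

Initially, 16 - p = 4p - 14, so 30 = 5p and p = 6, q = 10.
The new curves are qd = 19 - p (demand) and qs = 4p - 22 (supply).
Equate the new curves: 19 - p = 4p - 22, giving 41 = 5p, p = 8.2, q = 10.8.
Δq = 10.8 − 10 = +0.8.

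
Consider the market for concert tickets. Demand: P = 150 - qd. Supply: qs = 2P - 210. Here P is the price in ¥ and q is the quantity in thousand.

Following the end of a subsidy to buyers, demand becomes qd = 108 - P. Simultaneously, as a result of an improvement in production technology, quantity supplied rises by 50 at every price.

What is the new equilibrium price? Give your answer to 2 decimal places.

Initially, 150 - P = 2P - 210, so 360 = 3P and P = 120, q = 30.
After the shift, demand is qd = 108 - P and supply is qs = 2P - 160.
Equate the new curves: 108 - P = 2P - 160, giving 268 = 3P, P = 268/3 ≈ 89.3333, q = 56/3 ≈ 18.6667.

89.33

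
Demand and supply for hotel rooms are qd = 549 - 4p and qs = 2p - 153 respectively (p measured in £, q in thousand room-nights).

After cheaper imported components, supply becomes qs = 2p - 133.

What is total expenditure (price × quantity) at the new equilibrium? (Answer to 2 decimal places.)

Original equilibrium: 549 - 4p = 2p - 153 gives 702 = 6p, so p = 117 and q = 81.
The new curves are qd = 549 - 4p (demand) and qs = 2p - 133 (supply).
Clearing the new market: 549 - 4p = 2p - 133, so p = 341/3 ≈ 113.6667 and q = 283/3 ≈ 94.3333.
New expenditure = 113.6667 × 94.3333 = 10722.56.

10722.56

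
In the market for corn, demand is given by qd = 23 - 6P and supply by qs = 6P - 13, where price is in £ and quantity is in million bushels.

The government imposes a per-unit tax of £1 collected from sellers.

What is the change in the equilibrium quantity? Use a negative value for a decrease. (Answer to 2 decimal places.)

Solve the original market: 23 - 6P = 6P - 13, hence P = 3 and q = 5.
Since sellers keep the price net of the tax, the effective supply curve becomes qs = 6P - 19.
New equilibrium: 23 - 6P = 6P - 19 ⇒ 42 = 12P ⇒ P = 3.5, q = 2.
Δq = 2 − 5 = -3.00.

-3.00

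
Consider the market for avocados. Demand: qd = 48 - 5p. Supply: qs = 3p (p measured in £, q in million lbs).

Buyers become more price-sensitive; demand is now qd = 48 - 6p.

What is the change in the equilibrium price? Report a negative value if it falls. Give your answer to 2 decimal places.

Solve the original market: 48 - 5p = 3p, hence p = 6 and q = 18.
With the change applied: demand qd = 48 - 6p, supply qs = 3p.
Setting them equal: 48 - 6p = 3p → 48 = 9p, so p = 16/3 ≈ 5.3333 and q = 16.
Δp = 5.3333 − 6 = -0.67.

-0.67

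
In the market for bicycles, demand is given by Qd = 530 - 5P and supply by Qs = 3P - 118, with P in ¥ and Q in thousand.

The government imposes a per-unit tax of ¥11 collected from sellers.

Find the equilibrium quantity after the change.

104.375

Initially, 530 - 5P = 3P - 118, so 648 = 8P and P = 81, Q = 125.
Since sellers keep the price net of the tax, the effective supply curve becomes Qs = 3P - 151.
Clearing the new market: 530 - 5P = 3P - 151, so P = 85.125 and Q = 104.375.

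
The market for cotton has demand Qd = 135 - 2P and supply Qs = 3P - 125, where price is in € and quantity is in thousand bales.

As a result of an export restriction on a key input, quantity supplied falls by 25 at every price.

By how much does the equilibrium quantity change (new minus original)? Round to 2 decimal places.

-10.00

Solve the original market: 135 - 2P = 3P - 125, hence P = 52 and Q = 31.
With the change applied: demand Qd = 135 - 2P, supply Qs = 3P - 150.
Setting them equal: 135 - 2P = 3P - 150 → 285 = 5P, so P = 57 and Q = 21.
ΔQ = 21 − 31 = -10.00.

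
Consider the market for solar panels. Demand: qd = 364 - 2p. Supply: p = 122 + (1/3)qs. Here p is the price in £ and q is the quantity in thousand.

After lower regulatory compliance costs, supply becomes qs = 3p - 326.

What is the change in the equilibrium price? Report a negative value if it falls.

Initially, 364 - 2p = 3p - 366, so 730 = 5p and p = 146, q = 72.
The shock moves the curves to qd = 364 - 2p and qs = 3p - 326.
Equate the new curves: 364 - 2p = 3p - 326, giving 690 = 5p, p = 138, q = 88.
Δp = 138 − 146 = -8.

-8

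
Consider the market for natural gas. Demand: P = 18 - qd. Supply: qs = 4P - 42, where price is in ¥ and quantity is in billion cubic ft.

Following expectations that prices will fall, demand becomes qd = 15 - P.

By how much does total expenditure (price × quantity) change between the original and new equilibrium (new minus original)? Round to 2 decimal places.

Before the shock: 18 - P = 4P - 42 ⇒ 60 = 5P ⇒ P = 12, q = 6.
After the shift, demand is qd = 15 - P and supply is qs = 4P - 42.
Equate the new curves: 15 - P = 4P - 42, giving 57 = 5P, P = 11.4, q = 3.6.
Expenditure moves from 12×6 = 72 to 11.4×3.6 = 41.04; change = -30.96.

-30.96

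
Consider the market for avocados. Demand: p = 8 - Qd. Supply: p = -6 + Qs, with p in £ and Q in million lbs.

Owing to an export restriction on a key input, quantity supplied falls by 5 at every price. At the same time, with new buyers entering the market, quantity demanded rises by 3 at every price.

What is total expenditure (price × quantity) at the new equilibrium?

30

Solve the original market: 8 - p = p + 6, hence p = 1 and Q = 7.
After the shift, demand is Qd = 11 - p and supply is Qs = p + 1.
New equilibrium: 11 - p = p + 1 ⇒ 10 = 2p ⇒ p = 5, Q = 6.
New expenditure = 5 × 6 = 30.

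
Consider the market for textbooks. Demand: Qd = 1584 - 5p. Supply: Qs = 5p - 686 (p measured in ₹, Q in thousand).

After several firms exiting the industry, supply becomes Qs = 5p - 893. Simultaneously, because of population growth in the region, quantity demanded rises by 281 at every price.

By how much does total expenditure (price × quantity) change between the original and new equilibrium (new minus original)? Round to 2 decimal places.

Before the shock: 1584 - 5p = 5p - 686 ⇒ 2270 = 10p ⇒ p = 227, Q = 449.
With the change applied: demand Qd = 1865 - 5p, supply Qs = 5p - 893.
Setting them equal: 1865 - 5p = 5p - 893 → 2758 = 10p, so p = 275.8 and Q = 486.
Expenditure moves from 227×449 = 101923 to 275.8×486 = 134038.8; change = +32115.80.

+32115.80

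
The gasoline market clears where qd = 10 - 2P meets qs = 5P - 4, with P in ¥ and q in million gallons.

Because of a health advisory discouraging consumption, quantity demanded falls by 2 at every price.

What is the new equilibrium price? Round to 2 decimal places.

Original equilibrium: 10 - 2P = 5P - 4 gives 14 = 7P, so P = 2 and q = 6.
After the shift, demand is qd = 8 - 2P and supply is qs = 5P - 4.
Clearing the new market: 8 - 2P = 5P - 4, so P = 12/7 ≈ 1.7143 and q = 32/7 ≈ 4.5714.

1.71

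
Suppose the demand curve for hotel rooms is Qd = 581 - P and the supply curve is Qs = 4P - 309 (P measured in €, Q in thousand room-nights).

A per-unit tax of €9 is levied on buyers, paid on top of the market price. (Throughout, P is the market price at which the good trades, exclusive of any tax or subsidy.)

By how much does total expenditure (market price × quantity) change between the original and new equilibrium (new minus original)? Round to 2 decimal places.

Solve the original market: 581 - P = 4P - 309, hence P = 178 and Q = 403.
Since buyers pay the price plus the tax, the effective demand curve becomes Qd = 572 - P.
Equate the new curves: 572 - P = 4P - 309, giving 881 = 5P, P = 176.2, Q = 395.8.
Expenditure moves from 178×403 = 71734 to 176.2×395.8 = 69739.96; change = -1994.04.

-1994.04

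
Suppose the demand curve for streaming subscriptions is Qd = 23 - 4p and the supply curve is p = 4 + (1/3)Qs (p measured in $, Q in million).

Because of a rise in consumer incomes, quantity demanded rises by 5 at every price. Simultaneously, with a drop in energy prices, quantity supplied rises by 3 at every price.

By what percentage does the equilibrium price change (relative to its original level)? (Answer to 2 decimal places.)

Original equilibrium: 23 - 4p = 3p - 12 gives 35 = 7p, so p = 5 and Q = 3.
The shock moves the curves to Qd = 28 - 4p and Qs = 3p - 9.
Clearing the new market: 28 - 4p = 3p - 9, so p = 37/7 ≈ 5.2857 and Q = 48/7 ≈ 6.8571.
%Δp = (5.2857 − 5) / 5 × 100 = +5.71%.

+5.71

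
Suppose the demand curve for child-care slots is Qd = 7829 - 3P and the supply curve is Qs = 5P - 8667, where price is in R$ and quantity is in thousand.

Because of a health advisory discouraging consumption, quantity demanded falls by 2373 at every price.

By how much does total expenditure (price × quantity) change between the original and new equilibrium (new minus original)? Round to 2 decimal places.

Before the shock: 7829 - 3P = 5P - 8667 ⇒ 16496 = 8P ⇒ P = 2062, Q = 1643.
The shock moves the curves to Qd = 5456 - 3P and Qs = 5P - 8667.
Equate the new curves: 5456 - 3P = 5P - 8667, giving 14123 = 8P, P = 1765.375, Q = 159.875.
Expenditure moves from 2062×1643 = 3387866 to 1765.375×159.875 = 282239.328125; change = -3105626.67.

-3105626.67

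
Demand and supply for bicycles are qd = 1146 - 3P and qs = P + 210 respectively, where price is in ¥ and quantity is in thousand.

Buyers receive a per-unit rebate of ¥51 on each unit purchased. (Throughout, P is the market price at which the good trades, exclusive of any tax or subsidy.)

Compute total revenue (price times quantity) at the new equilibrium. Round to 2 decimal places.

Solve the original market: 1146 - 3P = P + 210, hence P = 234 and q = 444.
Since buyers' out-of-pocket price is the market price minus the rebate, the effective demand curve becomes qd = 1299 - 3P.
Clearing the new market: 1299 - 3P = P + 210, so P = 272.25 and q = 482.25.
New expenditure = 272.25 × 482.25 = 131292.56.

131292.56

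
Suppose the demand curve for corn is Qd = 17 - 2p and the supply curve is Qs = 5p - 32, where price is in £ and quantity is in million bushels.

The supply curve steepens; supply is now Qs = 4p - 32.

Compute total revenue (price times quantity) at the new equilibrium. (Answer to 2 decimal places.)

5.44

Solve the original market: 17 - 2p = 5p - 32, hence p = 7 and Q = 3.
The shock moves the curves to Qd = 17 - 2p and Qs = 4p - 32.
Clearing the new market: 17 - 2p = 4p - 32, so p = 49/6 ≈ 8.1667 and Q = 2/3 ≈ 0.6667.
New expenditure = 8.1667 × 0.6667 = 5.44.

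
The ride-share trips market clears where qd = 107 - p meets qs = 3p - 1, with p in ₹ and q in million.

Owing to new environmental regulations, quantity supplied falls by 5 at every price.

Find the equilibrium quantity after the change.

Solve the original market: 107 - p = 3p - 1, hence p = 27 and q = 80.
The new curves are qd = 107 - p (demand) and qs = 3p - 6 (supply).
Clearing the new market: 107 - p = 3p - 6, so p = 28.25 and q = 78.75.

78.75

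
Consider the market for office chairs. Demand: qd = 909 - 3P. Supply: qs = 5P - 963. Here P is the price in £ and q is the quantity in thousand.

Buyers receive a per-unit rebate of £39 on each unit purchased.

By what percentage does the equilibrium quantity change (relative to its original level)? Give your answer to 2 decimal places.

Solve the original market: 909 - 3P = 5P - 963, hence P = 234 and q = 207.
Since buyers' out-of-pocket price is the market price minus the rebate, the effective demand curve becomes qd = 1026 - 3P.
New equilibrium: 1026 - 3P = 5P - 963 ⇒ 1989 = 8P ⇒ P = 248.625, q = 280.125.
%Δq = (280.125 − 207) / 207 × 100 = +35.33%.

+35.33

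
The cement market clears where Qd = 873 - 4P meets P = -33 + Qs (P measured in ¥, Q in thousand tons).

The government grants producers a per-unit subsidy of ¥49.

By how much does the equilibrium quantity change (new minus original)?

Before the shock: 873 - 4P = P + 33 ⇒ 840 = 5P ⇒ P = 168, Q = 201.
Since sellers receive the price plus the subsidy, the effective supply curve becomes Qs = P + 82.
Setting them equal: 873 - 4P = P + 82 → 791 = 5P, so P = 158.2 and Q = 240.2.
ΔQ = 240.2 − 201 = +39.2.

+39.2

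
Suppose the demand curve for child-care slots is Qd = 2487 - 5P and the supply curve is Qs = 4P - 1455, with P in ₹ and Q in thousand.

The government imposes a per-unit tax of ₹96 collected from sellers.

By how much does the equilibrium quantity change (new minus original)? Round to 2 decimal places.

-213.33

Before the shock: 2487 - 5P = 4P - 1455 ⇒ 3942 = 9P ⇒ P = 438, Q = 297.
Since sellers keep the price net of the tax, the effective supply curve becomes Qs = 4P - 1839.
Clearing the new market: 2487 - 5P = 4P - 1839, so P = 1442/3 ≈ 480.6667 and Q = 251/3 ≈ 83.6667.
ΔQ = 83.6667 − 297 = -213.33.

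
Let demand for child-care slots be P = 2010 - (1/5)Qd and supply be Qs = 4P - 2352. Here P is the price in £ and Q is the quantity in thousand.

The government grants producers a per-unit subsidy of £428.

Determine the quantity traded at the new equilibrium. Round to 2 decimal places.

4111.11

Before the shock: 10050 - 5P = 4P - 2352 ⇒ 12402 = 9P ⇒ P = 1378, Q = 3160.
Since sellers receive the price plus the subsidy, the effective supply curve becomes Qs = 4P - 640.
New equilibrium: 10050 - 5P = 4P - 640 ⇒ 10690 = 9P ⇒ P = 10690/9 ≈ 1187.7778, Q = 37000/9 ≈ 4111.1111.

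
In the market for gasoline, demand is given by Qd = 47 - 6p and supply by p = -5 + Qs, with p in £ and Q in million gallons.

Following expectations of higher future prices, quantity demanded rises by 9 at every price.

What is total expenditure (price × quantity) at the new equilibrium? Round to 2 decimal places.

Solve the original market: 47 - 6p = p + 5, hence p = 6 and Q = 11.
The shock moves the curves to Qd = 56 - 6p and Qs = p + 5.
Equate the new curves: 56 - 6p = p + 5, giving 51 = 7p, p = 51/7 ≈ 7.2857, Q = 86/7 ≈ 12.2857.
New expenditure = 7.2857 × 12.2857 = 89.51.

89.51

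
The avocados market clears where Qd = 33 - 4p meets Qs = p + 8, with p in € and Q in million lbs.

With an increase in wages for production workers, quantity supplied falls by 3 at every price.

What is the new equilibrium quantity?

10.6

Initially, 33 - 4p = p + 8, so 25 = 5p and p = 5, Q = 13.
The new curves are Qd = 33 - 4p (demand) and Qs = p + 5 (supply).
Clearing the new market: 33 - 4p = p + 5, so p = 5.6 and Q = 10.6.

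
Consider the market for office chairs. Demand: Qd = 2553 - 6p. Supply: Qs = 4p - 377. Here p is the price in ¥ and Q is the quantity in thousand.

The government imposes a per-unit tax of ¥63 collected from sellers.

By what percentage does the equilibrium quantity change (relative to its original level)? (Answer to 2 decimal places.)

-19.02

Solve the original market: 2553 - 6p = 4p - 377, hence p = 293 and Q = 795.
Since sellers keep the price net of the tax, the effective supply curve becomes Qs = 4p - 629.
Setting them equal: 2553 - 6p = 4p - 629 → 3182 = 10p, so p = 318.2 and Q = 643.8.
%ΔQ = (643.8 − 795) / 795 × 100 = -19.02%.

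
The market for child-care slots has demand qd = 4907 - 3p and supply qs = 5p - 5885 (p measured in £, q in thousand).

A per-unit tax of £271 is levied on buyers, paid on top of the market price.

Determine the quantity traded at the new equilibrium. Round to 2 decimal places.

Initially, 4907 - 3p = 5p - 5885, so 10792 = 8p and p = 1349, q = 860.
Since buyers pay the price plus the tax, the effective demand curve becomes qd = 4094 - 3p.
Clearing the new market: 4094 - 3p = 5p - 5885, so p = 1247.375 and q = 351.875.

351.88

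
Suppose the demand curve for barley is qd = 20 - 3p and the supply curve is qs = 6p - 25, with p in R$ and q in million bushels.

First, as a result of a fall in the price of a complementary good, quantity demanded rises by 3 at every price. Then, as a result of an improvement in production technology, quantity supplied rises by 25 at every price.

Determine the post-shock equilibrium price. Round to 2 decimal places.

Initially, 20 - 3p = 6p - 25, so 45 = 9p and p = 5, q = 5.
After the shift, demand is qd = 23 - 3p and supply is qs = 6p.
Setting them equal: 23 - 3p = 6p → 23 = 9p, so p = 23/9 ≈ 2.5556 and q = 46/3 ≈ 15.3333.

2.56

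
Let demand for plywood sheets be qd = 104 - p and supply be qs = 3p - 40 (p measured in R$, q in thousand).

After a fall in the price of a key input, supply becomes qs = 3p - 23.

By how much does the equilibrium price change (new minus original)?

Initially, 104 - p = 3p - 40, so 144 = 4p and p = 36, q = 68.
The shock moves the curves to qd = 104 - p and qs = 3p - 23.
Equate the new curves: 104 - p = 3p - 23, giving 127 = 4p, p = 31.75, q = 72.25.
Δp = 31.75 − 36 = -4.25.

-4.25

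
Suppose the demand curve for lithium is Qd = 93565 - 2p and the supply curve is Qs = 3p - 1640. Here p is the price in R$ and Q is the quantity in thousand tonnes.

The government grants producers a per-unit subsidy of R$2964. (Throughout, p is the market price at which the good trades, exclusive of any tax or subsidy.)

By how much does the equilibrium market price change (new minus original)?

-1778.4

Original equilibrium: 93565 - 2p = 3p - 1640 gives 95205 = 5p, so p = 19041 and Q = 55483.
Since sellers receive the price plus the subsidy, the effective supply curve becomes Qs = 3p + 7252.
New equilibrium: 93565 - 2p = 3p + 7252 ⇒ 86313 = 5p ⇒ p = 17262.6, Q = 59039.8.
Δp = 17262.6 − 19041 = -1778.4.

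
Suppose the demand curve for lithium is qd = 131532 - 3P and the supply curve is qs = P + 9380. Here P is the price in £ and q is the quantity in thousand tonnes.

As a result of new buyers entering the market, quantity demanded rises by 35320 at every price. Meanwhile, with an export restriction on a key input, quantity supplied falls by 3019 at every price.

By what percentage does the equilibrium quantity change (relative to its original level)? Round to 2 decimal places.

Initially, 131532 - 3P = P + 9380, so 122152 = 4P and P = 30538, q = 39918.
After the shift, demand is qd = 166852 - 3P and supply is qs = P + 6361.
Setting them equal: 166852 - 3P = P + 6361 → 160491 = 4P, so P = 40122.75 and q = 46483.75.
%Δq = (46483.75 − 39918) / 39918 × 100 = +16.45%.

+16.45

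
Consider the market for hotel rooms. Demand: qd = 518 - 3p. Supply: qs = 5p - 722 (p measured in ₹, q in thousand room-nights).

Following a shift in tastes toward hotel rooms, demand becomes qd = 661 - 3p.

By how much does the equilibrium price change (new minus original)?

+17.875

Solve the original market: 518 - 3p = 5p - 722, hence p = 155 and q = 53.
After the shift, demand is qd = 661 - 3p and supply is qs = 5p - 722.
New equilibrium: 661 - 3p = 5p - 722 ⇒ 1383 = 8p ⇒ p = 172.875, q = 142.375.
Δp = 172.875 − 155 = +17.875.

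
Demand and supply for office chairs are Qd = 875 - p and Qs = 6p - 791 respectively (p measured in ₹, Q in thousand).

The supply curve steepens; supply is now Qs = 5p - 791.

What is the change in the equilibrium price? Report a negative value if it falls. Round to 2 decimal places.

+39.67

Solve the original market: 875 - p = 6p - 791, hence p = 238 and Q = 637.
The shock moves the curves to Qd = 875 - p and Qs = 5p - 791.
New equilibrium: 875 - p = 5p - 791 ⇒ 1666 = 6p ⇒ p = 833/3 ≈ 277.6667, Q = 1792/3 ≈ 597.3333.
Δp = 277.6667 − 238 = +39.67.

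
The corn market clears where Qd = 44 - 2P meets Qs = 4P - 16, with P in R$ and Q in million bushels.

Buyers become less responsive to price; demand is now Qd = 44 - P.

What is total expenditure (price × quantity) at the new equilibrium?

384

Before the shock: 44 - 2P = 4P - 16 ⇒ 60 = 6P ⇒ P = 10, Q = 24.
After the shift, demand is Qd = 44 - P and supply is Qs = 4P - 16.
Setting them equal: 44 - P = 4P - 16 → 60 = 5P, so P = 12 and Q = 32.
New expenditure = 12 × 32 = 384.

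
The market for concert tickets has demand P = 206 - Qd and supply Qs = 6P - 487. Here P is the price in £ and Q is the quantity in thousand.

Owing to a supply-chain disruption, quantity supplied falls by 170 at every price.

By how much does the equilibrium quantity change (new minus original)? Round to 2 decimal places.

Original equilibrium: 206 - P = 6P - 487 gives 693 = 7P, so P = 99 and Q = 107.
The new curves are Qd = 206 - P (demand) and Qs = 6P - 657 (supply).
Clearing the new market: 206 - P = 6P - 657, so P = 863/7 ≈ 123.2857 and Q = 579/7 ≈ 82.7143.
ΔQ = 82.7143 − 107 = -24.29.

-24.29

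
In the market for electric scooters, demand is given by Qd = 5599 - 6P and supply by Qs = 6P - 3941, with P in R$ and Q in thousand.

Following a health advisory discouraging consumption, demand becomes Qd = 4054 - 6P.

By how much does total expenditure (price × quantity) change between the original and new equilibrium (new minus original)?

-621411.875

Solve the original market: 5599 - 6P = 6P - 3941, hence P = 795 and Q = 829.
The shock moves the curves to Qd = 4054 - 6P and Qs = 6P - 3941.
Setting them equal: 4054 - 6P = 6P - 3941 → 7995 = 12P, so P = 666.25 and Q = 56.5.
Expenditure moves from 795×829 = 659055 to 666.25×56.5 = 37643.125; change = -621411.875.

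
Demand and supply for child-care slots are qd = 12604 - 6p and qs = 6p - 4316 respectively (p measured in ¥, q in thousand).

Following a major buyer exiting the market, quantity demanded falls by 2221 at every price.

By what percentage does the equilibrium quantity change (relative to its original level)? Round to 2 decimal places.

Original equilibrium: 12604 - 6p = 6p - 4316 gives 16920 = 12p, so p = 1410 and q = 4144.
With the change applied: demand qd = 10383 - 6p, supply qs = 6p - 4316.
Setting them equal: 10383 - 6p = 6p - 4316 → 14699 = 12p, so p = 14699/12 ≈ 1224.9167 and q = 3033.5.
%Δq = (3033.5 − 4144) / 4144 × 100 = -26.80%.

-26.80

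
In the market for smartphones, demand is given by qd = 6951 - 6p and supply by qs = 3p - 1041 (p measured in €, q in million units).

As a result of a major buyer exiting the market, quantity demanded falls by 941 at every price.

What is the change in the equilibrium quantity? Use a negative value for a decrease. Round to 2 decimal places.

Before the shock: 6951 - 6p = 3p - 1041 ⇒ 7992 = 9p ⇒ p = 888, q = 1623.
After the shift, demand is qd = 6010 - 6p and supply is qs = 3p - 1041.
Clearing the new market: 6010 - 6p = 3p - 1041, so p = 7051/9 ≈ 783.4444 and q = 3928/3 ≈ 1309.3333.
Δq = 1309.3333 − 1623 = -313.67.

-313.67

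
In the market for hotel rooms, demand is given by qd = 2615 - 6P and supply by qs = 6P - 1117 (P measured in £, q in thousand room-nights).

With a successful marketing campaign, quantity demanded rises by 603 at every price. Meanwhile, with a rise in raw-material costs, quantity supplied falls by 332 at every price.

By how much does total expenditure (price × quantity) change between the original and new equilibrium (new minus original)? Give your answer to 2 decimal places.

Solve the original market: 2615 - 6P = 6P - 1117, hence P = 311 and q = 749.
The shock moves the curves to qd = 3218 - 6P and qs = 6P - 1449.
Clearing the new market: 3218 - 6P = 6P - 1449, so P = 4667/12 ≈ 388.9167 and q = 884.5.
Expenditure moves from 311×749 = 232939 to 388.9167×884.5 = 343996.7917; change = +111057.79.

+111057.79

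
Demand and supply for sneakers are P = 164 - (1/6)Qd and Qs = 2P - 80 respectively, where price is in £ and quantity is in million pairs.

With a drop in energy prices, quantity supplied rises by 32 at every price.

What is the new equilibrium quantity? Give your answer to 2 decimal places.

210.00

Before the shock: 984 - 6P = 2P - 80 ⇒ 1064 = 8P ⇒ P = 133, Q = 186.
The shock moves the curves to Qd = 984 - 6P and Qs = 2P - 48.
Equate the new curves: 984 - 6P = 2P - 48, giving 1032 = 8P, P = 129, Q = 210.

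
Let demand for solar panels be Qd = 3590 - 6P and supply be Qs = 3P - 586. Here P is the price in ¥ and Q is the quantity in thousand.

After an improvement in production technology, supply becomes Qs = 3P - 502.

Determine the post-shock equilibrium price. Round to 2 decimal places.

Before the shock: 3590 - 6P = 3P - 586 ⇒ 4176 = 9P ⇒ P = 464, Q = 806.
The new curves are Qd = 3590 - 6P (demand) and Qs = 3P - 502 (supply).
Setting them equal: 3590 - 6P = 3P - 502 → 4092 = 9P, so P = 1364/3 ≈ 454.6667 and Q = 862.

454.67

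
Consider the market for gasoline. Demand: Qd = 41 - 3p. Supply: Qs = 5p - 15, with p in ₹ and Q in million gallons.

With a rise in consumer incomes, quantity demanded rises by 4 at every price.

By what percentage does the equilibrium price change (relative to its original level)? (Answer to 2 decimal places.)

Original equilibrium: 41 - 3p = 5p - 15 gives 56 = 8p, so p = 7 and Q = 20.
After the shift, demand is Qd = 45 - 3p and supply is Qs = 5p - 15.
New equilibrium: 45 - 3p = 5p - 15 ⇒ 60 = 8p ⇒ p = 7.5, Q = 22.5.
%Δp = (7.5 − 7) / 7 × 100 = +7.14%.

+7.14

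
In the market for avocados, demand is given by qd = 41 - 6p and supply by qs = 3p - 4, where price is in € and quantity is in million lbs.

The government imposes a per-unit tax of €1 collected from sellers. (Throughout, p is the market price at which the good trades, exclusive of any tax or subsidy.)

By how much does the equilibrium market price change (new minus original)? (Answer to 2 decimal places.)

+0.33

Before the shock: 41 - 6p = 3p - 4 ⇒ 45 = 9p ⇒ p = 5, q = 11.
Since sellers keep the price net of the tax, the effective supply curve becomes qs = 3p - 7.
Setting them equal: 41 - 6p = 3p - 7 → 48 = 9p, so p = 16/3 ≈ 5.3333 and q = 9.
Δp = 5.3333 − 5 = +0.33.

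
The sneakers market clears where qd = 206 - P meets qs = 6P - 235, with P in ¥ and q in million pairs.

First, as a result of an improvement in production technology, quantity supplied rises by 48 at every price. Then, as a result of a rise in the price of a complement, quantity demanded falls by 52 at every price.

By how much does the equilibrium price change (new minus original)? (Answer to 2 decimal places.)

Initially, 206 - P = 6P - 235, so 441 = 7P and P = 63, q = 143.
After the shift, demand is qd = 154 - P and supply is qs = 6P - 187.
Clearing the new market: 154 - P = 6P - 187, so P = 341/7 ≈ 48.7143 and q = 737/7 ≈ 105.2857.
ΔP = 48.7143 − 63 = -14.29.

-14.29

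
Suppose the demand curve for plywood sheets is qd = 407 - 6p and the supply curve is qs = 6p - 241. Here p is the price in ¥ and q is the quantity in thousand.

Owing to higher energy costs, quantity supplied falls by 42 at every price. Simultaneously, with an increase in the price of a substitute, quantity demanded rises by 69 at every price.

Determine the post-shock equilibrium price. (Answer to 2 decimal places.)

63.25

Before the shock: 407 - 6p = 6p - 241 ⇒ 648 = 12p ⇒ p = 54, q = 83.
After the shift, demand is qd = 476 - 6p and supply is qs = 6p - 283.
Setting them equal: 476 - 6p = 6p - 283 → 759 = 12p, so p = 63.25 and q = 96.5.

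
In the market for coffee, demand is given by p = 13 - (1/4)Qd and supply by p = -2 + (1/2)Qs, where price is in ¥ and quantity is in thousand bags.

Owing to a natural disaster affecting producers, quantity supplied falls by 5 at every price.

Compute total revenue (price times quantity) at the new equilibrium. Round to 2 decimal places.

147.22

Original equilibrium: 52 - 4p = 2p + 4 gives 48 = 6p, so p = 8 and Q = 20.
After the shift, demand is Qd = 52 - 4p and supply is Qs = 2p - 1.
Clearing the new market: 52 - 4p = 2p - 1, so p = 53/6 ≈ 8.8333 and Q = 50/3 ≈ 16.6667.
New expenditure = 8.8333 × 16.6667 = 147.22.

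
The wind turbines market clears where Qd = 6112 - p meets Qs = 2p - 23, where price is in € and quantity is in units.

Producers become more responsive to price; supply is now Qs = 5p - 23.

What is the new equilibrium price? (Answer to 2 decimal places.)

Solve the original market: 6112 - p = 2p - 23, hence p = 2045 and Q = 4067.
After the shift, demand is Qd = 6112 - p and supply is Qs = 5p - 23.
Setting them equal: 6112 - p = 5p - 23 → 6135 = 6p, so p = 1022.5 and Q = 5089.5.

1022.50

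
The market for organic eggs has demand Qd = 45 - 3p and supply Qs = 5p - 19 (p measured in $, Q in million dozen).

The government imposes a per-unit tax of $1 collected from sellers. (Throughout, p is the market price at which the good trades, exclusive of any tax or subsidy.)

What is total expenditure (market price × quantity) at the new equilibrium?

164.953125

Initially, 45 - 3p = 5p - 19, so 64 = 8p and p = 8, Q = 21.
Since sellers keep the price net of the tax, the effective supply curve becomes Qs = 5p - 24.
New equilibrium: 45 - 3p = 5p - 24 ⇒ 69 = 8p ⇒ p = 8.625, Q = 19.125.
New expenditure = 8.625 × 19.125 = 164.953125.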